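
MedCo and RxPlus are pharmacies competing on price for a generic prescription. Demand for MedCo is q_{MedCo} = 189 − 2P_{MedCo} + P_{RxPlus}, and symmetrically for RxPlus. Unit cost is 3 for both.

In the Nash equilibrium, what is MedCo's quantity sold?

MedCo's profit: π = (P_{MedCo} − 3)(189 − 2P_{MedCo} + P_{RxPlus}).
∂π/∂P_{MedCo} = 195 − 4P_{MedCo} + P_{RxPlus} = 0 ⇒ P_{MedCo} = 48.75 + 0.25P_{RxPlus}.
Setting P_{MedCo} = P_{RxPlus} in the reaction function: P_{MedCo} = 48.75 + 0.25P_{MedCo}, so P_{MedCo} = 48.75 / 0.75 = 65.
q_{MedCo} = 189 − 2·65 + 65 = 124.

124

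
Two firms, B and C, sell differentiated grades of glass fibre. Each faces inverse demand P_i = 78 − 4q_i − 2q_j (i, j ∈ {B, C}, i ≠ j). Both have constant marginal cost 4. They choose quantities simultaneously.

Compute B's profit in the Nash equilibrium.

219.04

Firm B's profit: π = q_B(78 − 4q_B − 2q_C) − 4q_B.
∂π/∂q_B = 74 − 8q_B − 2q_C = 0 ⇒ q_B = 9.25 − 0.25q_C.
By symmetry q_C = q_B; substituting into the reaction function, 1.25q_B = 9.25 and q_B = 7.4.
P_B = 78 − 4·7.4 − 2·7.4 = 33.6.
Profit = (33.6 − 4)·7.4 = 219.04.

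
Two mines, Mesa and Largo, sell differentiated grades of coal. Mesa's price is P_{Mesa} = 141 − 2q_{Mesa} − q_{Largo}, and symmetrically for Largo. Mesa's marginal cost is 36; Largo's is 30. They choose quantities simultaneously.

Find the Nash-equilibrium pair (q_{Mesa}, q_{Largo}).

Mine Mesa's profit: π = q_{Mesa}(141 − 2q_{Mesa} − q_{Largo}) − 36q_{Mesa}.
∂π/∂q_{Mesa} = 105 − 4q_{Mesa} − q_{Largo} = 0 ⇒ q_{Mesa} = 26.25 − 0.25q_{Largo}.
Similarly q_{Largo} = 27.75 − 0.25q_{Mesa}.
Solving the two reaction functions simultaneously: (1 − (−0.25)(−0.25))q_{Mesa} = 26.25 − 0.25·27.75, so 0.9375q_{Mesa} = 19.3125 and q_{Mesa} = 20.6.
Then q_{Largo} = 27.75 − 0.25·20.6 = 22.6.

20.6, 22.6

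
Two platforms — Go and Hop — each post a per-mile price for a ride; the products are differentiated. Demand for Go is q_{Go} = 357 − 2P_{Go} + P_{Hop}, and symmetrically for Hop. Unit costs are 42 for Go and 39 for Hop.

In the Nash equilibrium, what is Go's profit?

Go's profit: π = (P_{Go} − 42)(357 − 2P_{Go} + P_{Hop}).
∂π/∂P_{Go} = 441 − 4P_{Go} + P_{Hop} = 0 ⇒ P_{Go} = 110.25 + 0.25P_{Hop}.
Similarly P_{Hop} = 108.75 + 0.25P_{Go}.
Substituting the second reaction function into the first: P_{Go} = 110.25 + 0.25(108.75 + 0.25P_{Go}), which gives 0.9375P_{Go} = 137.4375 ⇒ P_{Go} = 146.6.
Then P_{Hop} = 108.75 + 0.25·146.6 = 145.4.
q_{Go} = 357 − 2·146.6 + 145.4 = 209.2.
Profit = (146.6 − 42)·209.2 = 21882.32.

21882.32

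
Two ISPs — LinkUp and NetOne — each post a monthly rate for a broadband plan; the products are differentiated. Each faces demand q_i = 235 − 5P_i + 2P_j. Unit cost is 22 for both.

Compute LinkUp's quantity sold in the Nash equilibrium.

105.625

LinkUp's profit: π = (P_{LinkUp} − 22)(235 − 5P_{LinkUp} + 2P_{NetOne}).
∂π/∂P_{LinkUp} = 345 − 10P_{LinkUp} + 2P_{NetOne} = 0 ⇒ P_{LinkUp} = 34.5 + 0.2P_{NetOne}.
By symmetry P_{NetOne} = P_{LinkUp}; substituting into the reaction function, 0.8P_{LinkUp} = 34.5 and P_{LinkUp} = 43.125.
q_{LinkUp} = 235 − 5·43.125 + 2·43.125 = 105.625.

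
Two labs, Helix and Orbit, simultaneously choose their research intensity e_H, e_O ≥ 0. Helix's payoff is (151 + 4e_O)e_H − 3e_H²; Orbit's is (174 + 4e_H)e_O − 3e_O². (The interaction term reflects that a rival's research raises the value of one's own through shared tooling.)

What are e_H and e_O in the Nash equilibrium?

80.1, 82.4

Expanding Helix's payoff: 151e_H + 4e_Oe_H − 3e_H².
∂π/∂e_H = 151 + 4e_O − 6e_H = 0, so e_H = 151/6 + (2/3)e_O.
Likewise for Orbit: e_O = 29 + (2/3)e_H.
Substituting the second reaction function into the first: e_H = 151/6 + (2/3)(29 + (2/3)e_H), which gives (5/9)e_H = 44.5 ⇒ e_H = 80.1.
Then e_O = 29 + (2/3)·80.1 = 82.4.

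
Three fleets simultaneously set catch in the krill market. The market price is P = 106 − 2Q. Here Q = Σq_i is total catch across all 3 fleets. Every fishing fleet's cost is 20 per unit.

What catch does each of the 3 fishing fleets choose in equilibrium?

A representative fishing fleet's profit is π_i = q_i(106 − 2Q) − 20q_i, with Q = q_i + Σ_{j≠i} q_j.
First-order condition: 86 − 4q_i − 2Σ_{j≠i} q_j = 0.
Imposing symmetry (q_j = q for all j) turns Σ_{j≠i} q_j into 2q, so 86 = 8q and q = 10.75.

10.75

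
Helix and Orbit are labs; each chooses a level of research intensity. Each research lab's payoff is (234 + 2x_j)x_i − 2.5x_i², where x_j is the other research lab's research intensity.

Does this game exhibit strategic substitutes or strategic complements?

strategic complements

Helix's payoff is (234 + 2x_O)x_H − 2.5x_H².
∂π/∂x_H = 234 + 2x_O − 5x_H = 0, so x_H = 46.8 + 0.4x_O.
The best-response slope dx_H/dx_O = 0.4 > 0: the reaction function is upward-sloping, so the choices are strategic complements.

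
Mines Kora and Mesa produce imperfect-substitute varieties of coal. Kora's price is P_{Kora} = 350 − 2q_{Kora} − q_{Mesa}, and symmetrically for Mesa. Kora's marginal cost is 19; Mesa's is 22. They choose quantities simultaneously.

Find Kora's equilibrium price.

151.8

Mine Kora's profit: π = q_{Kora}(350 − 2q_{Kora} − q_{Mesa}) − 19q_{Kora}.
∂π/∂q_{Kora} = 331 − 4q_{Kora} − q_{Mesa} = 0 ⇒ q_{Kora} = 82.75 − 0.25q_{Mesa}.
Similarly q_{Mesa} = 82 − 0.25q_{Kora}.
Substituting the second reaction function into the first: q_{Kora} = 82.75 − 0.25(82 − 0.25q_{Kora}), which gives 0.9375q_{Kora} = 62.25 ⇒ q_{Kora} = 66.4.
Then q_{Mesa} = 82 − 0.25·66.4 = 65.4.
P_{Kora} = 350 − 2·66.4 − 65.4 = 151.8.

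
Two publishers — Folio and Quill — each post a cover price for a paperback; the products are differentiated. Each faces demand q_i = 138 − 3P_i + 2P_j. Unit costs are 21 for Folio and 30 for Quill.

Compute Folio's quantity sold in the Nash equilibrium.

Folio's profit: π = (P_{Folio} − 21)(138 − 3P_{Folio} + 2P_{Quill}).
∂π/∂P_{Folio} = 201 − 6P_{Folio} + 2P_{Quill} = 0 ⇒ P_{Folio} = 33.5 + (1/3)P_{Quill}.
Similarly P_{Quill} = 38 + (1/3)P_{Folio}.
Substituting the second reaction function into the first: P_{Folio} = 33.5 + (1/3)(38 + (1/3)P_{Folio}), which gives (8/9)P_{Folio} = 277/6 ⇒ P_{Folio} = 51.9375.
Then P_{Quill} = 38 + (1/3)·51.9375 = 55.3125.
q_{Folio} = 138 − 3·51.9375 + 2·55.3125 = 92.8125.

92.8125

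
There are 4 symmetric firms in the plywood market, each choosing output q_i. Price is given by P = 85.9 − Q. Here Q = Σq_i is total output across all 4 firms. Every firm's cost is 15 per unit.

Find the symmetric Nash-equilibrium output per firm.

14.18

A representative firm's profit is π_i = q_i(85.9 − Q) − 15q_i, with Q = q_i + Σ_{j≠i} q_j.
First-order condition: 70.9 − 2q_i − Σ_{j≠i} q_j = 0.
Imposing symmetry (q_j = q for all j) turns Σ_{j≠i} q_j into 3q, so 70.9 = 5q and q = 14.18.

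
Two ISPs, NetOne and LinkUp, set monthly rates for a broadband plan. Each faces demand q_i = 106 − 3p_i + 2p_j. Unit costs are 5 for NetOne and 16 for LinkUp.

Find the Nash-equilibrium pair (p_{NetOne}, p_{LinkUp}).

32.3125, 36.4375

NetOne's profit: π = (p_{NetOne} − 5)(106 − 3p_{NetOne} + 2p_{LinkUp}).
∂π/∂p_{NetOne} = 121 − 6p_{NetOne} + 2p_{LinkUp} = 0 ⇒ p_{NetOne} = 121/6 + (1/3)p_{LinkUp}.
Similarly p_{LinkUp} = 77/3 + (1/3)p_{NetOne}.
Solving the two reaction functions simultaneously: (1 − (1/3)(1/3))p_{NetOne} = 121/6 + (1/3)·(77/3), so (8/9)p_{NetOne} = 517/18 and p_{NetOne} = 32.3125.
Then p_{LinkUp} = 77/3 + (1/3)·32.3125 = 36.4375.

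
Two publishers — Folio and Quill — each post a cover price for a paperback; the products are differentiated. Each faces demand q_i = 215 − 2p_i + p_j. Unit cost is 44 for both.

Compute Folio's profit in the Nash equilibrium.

6498

Folio's profit: π = (p_{Folio} − 44)(215 − 2p_{Folio} + p_{Quill}).
∂π/∂p_{Folio} = 303 − 4p_{Folio} + p_{Quill} = 0 ⇒ p_{Folio} = 75.75 + 0.25p_{Quill}.
The game is symmetric, so in equilibrium p_{Quill} = p_{Folio}: the reaction function gives 0.75p_{Folio} = 75.75, hence p_{Folio} = 101.
q_{Folio} = 215 − 2·101 + 101 = 114.
Profit = (101 − 44)·114 = 6498.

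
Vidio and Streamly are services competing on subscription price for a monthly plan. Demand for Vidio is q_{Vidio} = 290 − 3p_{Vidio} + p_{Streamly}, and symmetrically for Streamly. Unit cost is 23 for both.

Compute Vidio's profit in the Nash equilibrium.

7144.32

Vidio's profit: π = (p_{Vidio} − 23)(290 − 3p_{Vidio} + p_{Streamly}).
∂π/∂p_{Vidio} = 359 − 6p_{Vidio} + p_{Streamly} = 0 ⇒ p_{Vidio} = 359/6 + (1/6)p_{Streamly}.
Setting p_{Vidio} = p_{Streamly} in the reaction function: p_{Vidio} = 359/6 + (1/6)p_{Vidio}, so p_{Vidio} = (359/6) / (5/6) = 71.8.
q_{Vidio} = 290 − 3·71.8 + 71.8 = 146.4.
Profit = (71.8 − 23)·146.4 = 7144.32.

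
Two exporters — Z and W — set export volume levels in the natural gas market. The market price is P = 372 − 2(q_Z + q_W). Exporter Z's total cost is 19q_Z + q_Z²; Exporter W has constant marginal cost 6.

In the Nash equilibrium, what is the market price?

Exporter Z's profit: π = q_Z(372 − 2(q_Z + q_W)) − 19q_Z − q_Z².
∂π/∂q_Z = 353 − 6q_Z − 2q_W = 0, so q_Z = 353/6 − (1/3)q_W.
For W: ∂π/∂q_W = 366 − 4q_W − 2q_Z = 0 ⇒ q_W = 91.5 − 0.5q_Z.
Substituting the second reaction function into the first: q_Z = 353/6 − (1/3)(91.5 − 0.5q_Z), which gives (5/6)q_Z = 85/3 ⇒ q_Z = 34.
Then q_W = 91.5 − 0.5·34 = 74.5.
Equilibrium price: P = 372 − 2·108.5 = 155.

155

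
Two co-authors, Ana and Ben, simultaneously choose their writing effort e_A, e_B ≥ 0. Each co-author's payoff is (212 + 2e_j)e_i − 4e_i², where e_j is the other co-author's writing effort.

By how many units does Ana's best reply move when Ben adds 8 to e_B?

Ana's payoff is (212 + 2e_B)e_A − 4e_A².
∂π/∂e_A = 212 + 2e_B − 8e_A = 0, so e_A = 26.5 + 0.25e_B.
The reaction-function slope is 0.25, so an 8-unit rise in e_B moves e_A by 0.25 × 8 = 2. Ana's best response rises — the actions are strategic complements.

2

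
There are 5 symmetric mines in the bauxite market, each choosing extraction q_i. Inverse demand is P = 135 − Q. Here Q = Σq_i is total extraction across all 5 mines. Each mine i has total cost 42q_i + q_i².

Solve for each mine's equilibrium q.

A representative mine's profit is π_i = q_i(135 − Q) − 42q_i − q_i², with Q = q_i + Σ_{j≠i} q_j.
First-order condition: 93 − 4q_i − Σ_{j≠i} q_j = 0.
With identical mines, set every q_j = q: then 93 − 4q − 4q = 0, i.e. q = 93/8 = 11.625.

11.625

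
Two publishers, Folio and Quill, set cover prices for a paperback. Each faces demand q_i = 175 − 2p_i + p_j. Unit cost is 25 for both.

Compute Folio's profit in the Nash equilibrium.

5000

Folio's profit: π = (p_{Folio} − 25)(175 − 2p_{Folio} + p_{Quill}).
∂π/∂p_{Folio} = 225 − 4p_{Folio} + p_{Quill} = 0 ⇒ p_{Folio} = 56.25 + 0.25p_{Quill}.
By symmetry p_{Quill} = p_{Folio}; substituting into the reaction function, 0.75p_{Folio} = 56.25 and p_{Folio} = 75.
q_{Folio} = 175 − 2·75 + 75 = 100.
Profit = (75 − 25)·100 = 5000.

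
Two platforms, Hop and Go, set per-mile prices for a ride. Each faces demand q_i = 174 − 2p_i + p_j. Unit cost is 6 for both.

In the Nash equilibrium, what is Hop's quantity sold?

112

Hop's profit: π = (p_{Hop} − 6)(174 − 2p_{Hop} + p_{Go}).
∂π/∂p_{Hop} = 186 − 4p_{Hop} + p_{Go} = 0 ⇒ p_{Hop} = 46.5 + 0.25p_{Go}.
Setting p_{Hop} = p_{Go} in the reaction function: p_{Hop} = 46.5 + 0.25p_{Hop}, so p_{Hop} = 46.5 / 0.75 = 62.
q_{Hop} = 174 − 2·62 + 62 = 112.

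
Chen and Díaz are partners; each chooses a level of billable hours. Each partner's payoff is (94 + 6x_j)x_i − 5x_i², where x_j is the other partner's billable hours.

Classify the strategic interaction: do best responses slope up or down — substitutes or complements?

strategic complements

Chen's payoff is (94 + 6x_D)x_C − 5x_C².
∂π/∂x_C = 94 + 6x_D − 10x_C = 0, so x_C = 9.4 + 0.6x_D.
The best-response slope dx_C/dx_D = 0.6 > 0: the reaction function is upward-sloping, so the choices are strategic complements.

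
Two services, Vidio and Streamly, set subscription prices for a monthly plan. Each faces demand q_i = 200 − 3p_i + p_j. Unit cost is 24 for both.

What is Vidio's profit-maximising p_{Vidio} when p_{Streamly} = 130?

67

Vidio's profit: π = (p_{Vidio} − 24)(200 − 3p_{Vidio} + p_{Streamly}).
∂π/∂p_{Vidio} = 272 − 6p_{Vidio} + p_{Streamly} = 0 ⇒ p_{Vidio} = 136/3 + (1/6)p_{Streamly}.
At p_{Streamly} = 130: p_{Vidio} = 136/3 + (1/6)·130 = 67.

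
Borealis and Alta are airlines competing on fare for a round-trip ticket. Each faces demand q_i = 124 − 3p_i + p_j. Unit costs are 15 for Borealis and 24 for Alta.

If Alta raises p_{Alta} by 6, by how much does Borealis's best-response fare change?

Borealis's profit: π = (p_{Borealis} − 15)(124 − 3p_{Borealis} + p_{Alta}).
∂π/∂p_{Borealis} = 169 − 6p_{Borealis} + p_{Alta} = 0 ⇒ p_{Borealis} = 169/6 + (1/6)p_{Alta}.
The reaction-function slope is 1/6, so a 6-unit rise in p_{Alta} moves p_{Borealis} by 1/6 × 6 = 1. Borealis's best response rises — the actions are strategic complements.

1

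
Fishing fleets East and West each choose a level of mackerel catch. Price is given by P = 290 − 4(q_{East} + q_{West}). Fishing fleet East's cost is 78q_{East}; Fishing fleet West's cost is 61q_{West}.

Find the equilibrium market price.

Fishing fleet East's profit: π = q_{East}(290 − 4(q_{East} + q_{West})) − 78q_{East}.
∂π/∂q_{East} = 212 − 8q_{East} − 4q_{West} = 0, so q_{East} = 26.5 − 0.5q_{West}.
By the same steps for West: q_{West} = 28.625 − 0.5q_{East}.
Solving the two reaction functions simultaneously: (1 − (−0.5)(−0.5))q_{East} = 26.5 − 0.5·28.625, so 0.75q_{East} = 12.1875 and q_{East} = 16.25.
Then q_{West} = 28.625 − 0.5·16.25 = 20.5.
Equilibrium price: P = 290 − 4·36.75 = 143.

143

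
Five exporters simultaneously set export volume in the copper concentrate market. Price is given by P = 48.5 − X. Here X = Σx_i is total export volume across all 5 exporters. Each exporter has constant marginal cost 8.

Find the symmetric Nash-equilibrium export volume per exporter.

6.75

A representative exporter's profit is π_i = x_i(48.5 − X) − 8x_i, with X = x_i + Σ_{j≠i} x_j.
First-order condition: 40.5 − 2x_i − Σ_{j≠i} x_j = 0.
In a symmetric equilibrium every exporter chooses the same x, so Σ_{j≠i} x_j = 4x. The condition becomes 40.5 − 6x = 0, giving x = 40.5/6 = 6.75.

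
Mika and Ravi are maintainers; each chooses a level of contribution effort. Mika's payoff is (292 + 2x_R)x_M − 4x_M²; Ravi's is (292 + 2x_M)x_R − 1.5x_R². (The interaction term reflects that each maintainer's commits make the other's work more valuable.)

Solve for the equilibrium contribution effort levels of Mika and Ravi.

73, 146

Expanding Mika's payoff: 292x_M + 2x_Rx_M − 4x_M².
∂π/∂x_M = 292 + 2x_R − 8x_M = 0, so x_M = 36.5 + 0.25x_R.
Likewise for Ravi: x_R = 292/3 + (2/3)x_M.
Plugging x_R into Mika's best response: x_M = 36.5 + 0.25(292/3 + (2/3)x_M) ⇒ (5/6)x_M = 365/6, so x_M = 73.
Then x_R = 292/3 + (2/3)·73 = 146.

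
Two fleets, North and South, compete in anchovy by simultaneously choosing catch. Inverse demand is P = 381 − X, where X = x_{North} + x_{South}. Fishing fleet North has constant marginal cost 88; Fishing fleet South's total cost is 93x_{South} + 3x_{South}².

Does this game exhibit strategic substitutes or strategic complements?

Fishing fleet North's profit: π = x_{North}(381 − (x_{North} + x_{South})) − 88x_{North}.
∂π/∂x_{North} = 293 − 2x_{North} − x_{South} = 0, so x_{North} = 146.5 − 0.5x_{South}.
The best-response slope dx_{North}/dx_{South} = −0.5 < 0: the reaction function is downward-sloping, so the choices are strategic substitutes.

strategic substitutes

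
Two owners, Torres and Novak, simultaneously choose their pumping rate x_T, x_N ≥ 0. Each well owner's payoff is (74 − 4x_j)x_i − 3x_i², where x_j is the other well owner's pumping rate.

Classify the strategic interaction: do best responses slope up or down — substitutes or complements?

Torres's payoff is (74 − 4x_N)x_T − 3x_T².
∂π/∂x_T = 74 − 4x_N − 6x_T = 0, so x_T = 37/3 − (2/3)x_N.
The best-response slope dx_T/dx_N = −2/3 < 0: the reaction function is downward-sloping, so the choices are strategic substitutes.

strategic substitutes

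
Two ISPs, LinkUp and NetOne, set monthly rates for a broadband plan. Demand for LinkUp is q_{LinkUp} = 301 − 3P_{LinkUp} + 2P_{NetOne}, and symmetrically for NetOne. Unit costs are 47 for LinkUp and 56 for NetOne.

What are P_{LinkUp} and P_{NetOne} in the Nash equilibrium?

112.1875, 115.5625

LinkUp's profit: π = (P_{LinkUp} − 47)(301 − 3P_{LinkUp} + 2P_{NetOne}).
∂π/∂P_{LinkUp} = 442 − 6P_{LinkUp} + 2P_{NetOne} = 0 ⇒ P_{LinkUp} = 221/3 + (1/3)P_{NetOne}.
Similarly P_{NetOne} = 469/6 + (1/3)P_{LinkUp}.
Substituting the second reaction function into the first: P_{LinkUp} = 221/3 + (1/3)(469/6 + (1/3)P_{LinkUp}), which gives (8/9)P_{LinkUp} = 1795/18 ⇒ P_{LinkUp} = 112.1875.
Then P_{NetOne} = 469/6 + (1/3)·112.1875 = 115.5625.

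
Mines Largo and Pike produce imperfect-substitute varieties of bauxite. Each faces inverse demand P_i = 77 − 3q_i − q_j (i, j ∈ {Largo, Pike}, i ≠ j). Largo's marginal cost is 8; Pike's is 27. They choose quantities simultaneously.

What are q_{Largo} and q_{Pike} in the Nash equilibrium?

10.4, 6.6

Mine Largo's profit: π = q_{Largo}(77 − 3q_{Largo} − q_{Pike}) − 8q_{Largo}.
∂π/∂q_{Largo} = 69 − 6q_{Largo} − q_{Pike} = 0 ⇒ q_{Largo} = 11.5 − (1/6)q_{Pike}.
Similarly q_{Pike} = 25/3 − (1/6)q_{Largo}.
Plugging q_{Pike} into Largo's best response: q_{Largo} = 11.5 − (1/6)(25/3 − (1/6)q_{Largo}) ⇒ (35/36)q_{Largo} = 91/9, so q_{Largo} = 10.4.
Then q_{Pike} = 25/3 − (1/6)·10.4 = 6.6.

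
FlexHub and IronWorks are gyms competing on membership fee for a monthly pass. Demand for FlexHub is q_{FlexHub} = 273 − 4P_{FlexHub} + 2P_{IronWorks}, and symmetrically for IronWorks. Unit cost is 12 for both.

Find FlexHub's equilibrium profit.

6889

FlexHub's profit: π = (P_{FlexHub} − 12)(273 − 4P_{FlexHub} + 2P_{IronWorks}).
∂π/∂P_{FlexHub} = 321 − 8P_{FlexHub} + 2P_{IronWorks} = 0 ⇒ P_{FlexHub} = 40.125 + 0.25P_{IronWorks}.
Setting P_{FlexHub} = P_{IronWorks} in the reaction function: P_{FlexHub} = 40.125 + 0.25P_{FlexHub}, so P_{FlexHub} = 40.125 / 0.75 = 53.5.
q_{FlexHub} = 273 − 4·53.5 + 2·53.5 = 166.
Profit = (53.5 − 12)·166 = 6889.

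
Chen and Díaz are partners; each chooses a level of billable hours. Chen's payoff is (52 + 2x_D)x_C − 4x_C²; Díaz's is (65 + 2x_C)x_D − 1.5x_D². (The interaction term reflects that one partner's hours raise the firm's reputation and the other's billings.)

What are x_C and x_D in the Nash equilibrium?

14.3, 31.2

Expanding Chen's payoff: 52x_C + 2x_Dx_C − 4x_C².
∂π/∂x_C = 52 + 2x_D − 8x_C = 0, so x_C = 6.5 + 0.25x_D.
Likewise for Díaz: x_D = 65/3 + (2/3)x_C.
Plugging x_D into Chen's best response: x_C = 6.5 + 0.25(65/3 + (2/3)x_C) ⇒ (5/6)x_C = 143/12, so x_C = 14.3.
Then x_D = 65/3 + (2/3)·14.3 = 31.2.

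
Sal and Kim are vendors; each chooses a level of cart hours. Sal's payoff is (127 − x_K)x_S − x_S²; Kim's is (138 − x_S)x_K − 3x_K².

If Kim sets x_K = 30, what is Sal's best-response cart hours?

48.5

Expanding Sal's payoff: 127x_S − x_Kx_S − x_S².
∂π/∂x_S = 127 − x_K − 2x_S = 0, so x_S = 63.5 − 0.5x_K.
At x_K = 30: x_S = 63.5 − 0.5·30 = 48.5.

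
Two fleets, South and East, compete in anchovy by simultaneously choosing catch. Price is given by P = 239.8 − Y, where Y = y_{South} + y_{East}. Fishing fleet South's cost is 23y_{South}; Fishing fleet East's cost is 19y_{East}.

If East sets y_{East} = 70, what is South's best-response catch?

Fishing fleet South's profit: π = y_{South}(239.8 − (y_{South} + y_{East})) − 23y_{South}.
∂π/∂y_{South} = 216.8 − 2y_{South} − y_{East} = 0, so y_{South} = 108.4 − 0.5y_{East}.
At y_{East} = 70: y_{South} = 108.4 − 0.5·70 = 73.4.

73.4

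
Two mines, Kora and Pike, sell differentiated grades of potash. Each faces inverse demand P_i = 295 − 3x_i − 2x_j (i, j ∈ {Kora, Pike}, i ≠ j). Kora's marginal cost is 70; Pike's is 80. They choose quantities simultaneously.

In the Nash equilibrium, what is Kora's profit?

Mine Kora's profit: π = x_{Kora}(295 − 3x_{Kora} − 2x_{Pike}) − 70x_{Kora}.
∂π/∂x_{Kora} = 225 − 6x_{Kora} − 2x_{Pike} = 0 ⇒ x_{Kora} = 37.5 − (1/3)x_{Pike}.
Similarly x_{Pike} = 215/6 − (1/3)x_{Kora}.
Plugging x_{Pike} into Kora's best response: x_{Kora} = 37.5 − (1/3)(215/6 − (1/3)x_{Kora}) ⇒ (8/9)x_{Kora} = 230/9, so x_{Kora} = 28.75.
Then x_{Pike} = 215/6 − (1/3)·28.75 = 26.25.
P_{Kora} = 295 − 3·28.75 − 2·26.25 = 156.25.
Profit = (156.25 − 70)·28.75 = 2479.6875.

2479.6875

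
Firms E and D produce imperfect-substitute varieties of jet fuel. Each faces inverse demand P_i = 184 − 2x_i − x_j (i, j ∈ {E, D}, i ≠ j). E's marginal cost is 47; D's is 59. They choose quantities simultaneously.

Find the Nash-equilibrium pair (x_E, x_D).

28.2, 24.2

Firm E's profit: π = x_E(184 − 2x_E − x_D) − 47x_E.
∂π/∂x_E = 137 − 4x_E − x_D = 0 ⇒ x_E = 34.25 − 0.25x_D.
Similarly x_D = 31.25 − 0.25x_E.
Solving the two reaction functions simultaneously: (1 − (−0.25)(−0.25))x_E = 34.25 − 0.25·31.25, so 0.9375x_E = 26.4375 and x_E = 28.2.
Then x_D = 31.25 − 0.25·28.2 = 24.2.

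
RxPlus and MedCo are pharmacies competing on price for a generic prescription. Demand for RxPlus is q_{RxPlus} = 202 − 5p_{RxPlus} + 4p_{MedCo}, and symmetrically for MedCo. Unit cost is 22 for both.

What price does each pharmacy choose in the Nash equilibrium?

RxPlus's profit: π = (p_{RxPlus} − 22)(202 − 5p_{RxPlus} + 4p_{MedCo}).
∂π/∂p_{RxPlus} = 312 − 10p_{RxPlus} + 4p_{MedCo} = 0 ⇒ p_{RxPlus} = 31.2 + 0.4p_{MedCo}.
Setting p_{RxPlus} = p_{MedCo} in the reaction function: p_{RxPlus} = 31.2 + 0.4p_{RxPlus}, so p_{RxPlus} = 31.2 / 0.6 = 52.

52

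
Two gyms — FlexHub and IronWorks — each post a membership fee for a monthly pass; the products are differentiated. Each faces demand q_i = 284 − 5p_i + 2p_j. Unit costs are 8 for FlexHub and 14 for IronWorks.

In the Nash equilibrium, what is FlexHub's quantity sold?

165.625

FlexHub's profit: π = (p_{FlexHub} − 8)(284 − 5p_{FlexHub} + 2p_{IronWorks}).
∂π/∂p_{FlexHub} = 324 − 10p_{FlexHub} + 2p_{IronWorks} = 0 ⇒ p_{FlexHub} = 32.4 + 0.2p_{IronWorks}.
Similarly p_{IronWorks} = 35.4 + 0.2p_{FlexHub}.
Substituting the second reaction function into the first: p_{FlexHub} = 32.4 + 0.2(35.4 + 0.2p_{FlexHub}), which gives 0.96p_{FlexHub} = 39.48 ⇒ p_{FlexHub} = 41.125.
Then p_{IronWorks} = 35.4 + 0.2·41.125 = 43.625.
q_{FlexHub} = 284 − 5·41.125 + 2·43.625 = 165.625.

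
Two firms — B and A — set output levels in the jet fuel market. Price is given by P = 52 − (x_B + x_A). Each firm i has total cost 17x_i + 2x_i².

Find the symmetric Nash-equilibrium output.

Firm B's profit: π = x_B(52 − (x_B + x_A)) − 17x_B − 2x_B².
∂π/∂x_B = 35 − 6x_B − x_A = 0, so x_B = 35/6 − (1/6)x_A.
Setting x_B = x_A in the reaction function: x_B = 35/6 − (1/6)x_B, so x_B = (35/6) / (7/6) = 5.

5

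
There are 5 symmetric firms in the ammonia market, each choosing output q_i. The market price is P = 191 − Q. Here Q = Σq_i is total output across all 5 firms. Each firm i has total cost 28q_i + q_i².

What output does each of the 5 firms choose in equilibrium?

A representative firm's profit is π_i = q_i(191 − Q) − 28q_i − q_i², with Q = q_i + Σ_{j≠i} q_j.
First-order condition: 163 − 4q_i − Σ_{j≠i} q_j = 0.
In a symmetric equilibrium every firm chooses the same q, so Σ_{j≠i} q_j = 4q. The condition becomes 163 − 8q = 0, giving q = 163/8 = 20.375.

20.375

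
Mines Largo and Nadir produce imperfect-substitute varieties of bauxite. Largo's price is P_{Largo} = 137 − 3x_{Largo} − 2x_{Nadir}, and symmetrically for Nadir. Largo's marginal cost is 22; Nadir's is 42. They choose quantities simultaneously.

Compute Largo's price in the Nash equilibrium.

68.875

Mine Largo's profit: π = x_{Largo}(137 − 3x_{Largo} − 2x_{Nadir}) − 22x_{Largo}.
∂π/∂x_{Largo} = 115 − 6x_{Largo} − 2x_{Nadir} = 0 ⇒ x_{Largo} = 115/6 − (1/3)x_{Nadir}.
Similarly x_{Nadir} = 95/6 − (1/3)x_{Largo}.
Substituting the second reaction function into the first: x_{Largo} = 115/6 − (1/3)(95/6 − (1/3)x_{Largo}), which gives (8/9)x_{Largo} = 125/9 ⇒ x_{Largo} = 15.625.
Then x_{Nadir} = 95/6 − (1/3)·15.625 = 10.625.
P_{Largo} = 137 − 3·15.625 − 2·10.625 = 68.875.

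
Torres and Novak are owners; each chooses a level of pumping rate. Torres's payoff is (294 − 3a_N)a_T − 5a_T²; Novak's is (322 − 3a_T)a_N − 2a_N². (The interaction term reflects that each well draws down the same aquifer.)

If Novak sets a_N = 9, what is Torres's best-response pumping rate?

Expanding Torres's payoff: 294a_T − 3a_Na_T − 5a_T².
∂π/∂a_T = 294 − 3a_N − 10a_T = 0, so a_T = 29.4 − 0.3a_N.
At a_N = 9: a_T = 29.4 − 0.3·9 = 26.7.

26.7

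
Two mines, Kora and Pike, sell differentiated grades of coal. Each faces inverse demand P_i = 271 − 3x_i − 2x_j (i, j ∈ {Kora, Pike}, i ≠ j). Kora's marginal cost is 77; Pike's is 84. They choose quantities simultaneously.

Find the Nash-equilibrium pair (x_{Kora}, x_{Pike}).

Mine Kora's profit: π = x_{Kora}(271 − 3x_{Kora} − 2x_{Pike}) − 77x_{Kora}.
∂π/∂x_{Kora} = 194 − 6x_{Kora} − 2x_{Pike} = 0 ⇒ x_{Kora} = 97/3 − (1/3)x_{Pike}.
Similarly x_{Pike} = 187/6 − (1/3)x_{Kora}.
Solving the two reaction functions simultaneously: (1 − (−1/3)(−1/3))x_{Kora} = 97/3 − (1/3)·(187/6), so (8/9)x_{Kora} = 395/18 and x_{Kora} = 24.6875.
Then x_{Pike} = 187/6 − (1/3)·24.6875 = 22.9375.

24.6875, 22.9375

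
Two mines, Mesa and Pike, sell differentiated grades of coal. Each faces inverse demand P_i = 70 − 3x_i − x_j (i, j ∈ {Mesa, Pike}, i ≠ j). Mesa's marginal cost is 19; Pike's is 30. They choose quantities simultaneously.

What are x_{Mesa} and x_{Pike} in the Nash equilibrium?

Mine Mesa's profit: π = x_{Mesa}(70 − 3x_{Mesa} − x_{Pike}) − 19x_{Mesa}.
∂π/∂x_{Mesa} = 51 − 6x_{Mesa} − x_{Pike} = 0 ⇒ x_{Mesa} = 8.5 − (1/6)x_{Pike}.
Similarly x_{Pike} = 20/3 − (1/6)x_{Mesa}.
Solving the two reaction functions simultaneously: (1 − (−1/6)(−1/6))x_{Mesa} = 8.5 − (1/6)·(20/3), so (35/36)x_{Mesa} = 133/18 and x_{Mesa} = 7.6.
Then x_{Pike} = 20/3 − (1/6)·7.6 = 5.4.

7.6, 5.4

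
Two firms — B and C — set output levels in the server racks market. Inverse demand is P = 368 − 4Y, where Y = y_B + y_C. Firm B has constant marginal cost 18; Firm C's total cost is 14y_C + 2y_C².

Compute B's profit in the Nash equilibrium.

Firm B's profit: π = y_B(368 − 4(y_B + y_C)) − 18y_B.
∂π/∂y_B = 350 − 8y_B − 4y_C = 0, so y_B = 43.75 − 0.5y_C.
For C: ∂π/∂y_C = 354 − 12y_C − 4y_B = 0 ⇒ y_C = 29.5 − (1/3)y_B.
Substituting the second reaction function into the first: y_B = 43.75 − 0.5(29.5 − (1/3)y_B), which gives (5/6)y_B = 29 ⇒ y_B = 34.8.
Then y_C = 29.5 − (1/3)·34.8 = 17.9.
Price P = 368 − 4·52.7 = 157.2.
B's profit: (157.2 − 18)·34.8 = 4844.16.

4844.16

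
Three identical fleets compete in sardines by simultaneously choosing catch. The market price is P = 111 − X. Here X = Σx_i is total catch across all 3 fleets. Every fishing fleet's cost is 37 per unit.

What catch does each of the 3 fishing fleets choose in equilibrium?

18.5

A representative fishing fleet's profit is π_i = x_i(111 − X) − 37x_i, with X = x_i + Σ_{j≠i} x_j.
First-order condition: 74 − 2x_i − Σ_{j≠i} x_j = 0.
With identical fishing fleets, set every x_j = x: then 74 − 2x − 2x = 0, i.e. x = 74/4 = 18.5.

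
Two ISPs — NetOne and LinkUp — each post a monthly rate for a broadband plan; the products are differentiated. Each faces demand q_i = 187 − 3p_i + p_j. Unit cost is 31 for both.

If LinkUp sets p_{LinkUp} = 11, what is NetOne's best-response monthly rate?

48.5

NetOne's profit: π = (p_{NetOne} − 31)(187 − 3p_{NetOne} + p_{LinkUp}).
∂π/∂p_{NetOne} = 280 − 6p_{NetOne} + p_{LinkUp} = 0 ⇒ p_{NetOne} = 140/3 + (1/6)p_{LinkUp}.
At p_{LinkUp} = 11: p_{NetOne} = 140/3 + (1/6)·11 = 48.5.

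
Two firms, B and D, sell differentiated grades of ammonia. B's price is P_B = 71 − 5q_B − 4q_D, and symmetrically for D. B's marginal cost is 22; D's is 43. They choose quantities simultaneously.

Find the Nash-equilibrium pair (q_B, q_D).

4.5, 1

Firm B's profit: π = q_B(71 − 5q_B − 4q_D) − 22q_B.
∂π/∂q_B = 49 − 10q_B − 4q_D = 0 ⇒ q_B = 4.9 − 0.4q_D.
Similarly q_D = 2.8 − 0.4q_B.
Solving the two reaction functions simultaneously: (1 − (−0.4)(−0.4))q_B = 4.9 − 0.4·2.8, so 0.84q_B = 3.78 and q_B = 4.5.
Then q_D = 2.8 − 0.4·4.5 = 1.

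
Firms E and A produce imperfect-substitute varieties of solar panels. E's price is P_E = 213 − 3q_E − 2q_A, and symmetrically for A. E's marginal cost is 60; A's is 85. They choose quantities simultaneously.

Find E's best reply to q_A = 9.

22.5

Firm E's profit: π = q_E(213 − 3q_E − 2q_A) − 60q_E.
∂π/∂q_E = 153 − 6q_E − 2q_A = 0 ⇒ q_E = 25.5 − (1/3)q_A.
At q_A = 9: q_E = 25.5 − (1/3)·9 = 22.5.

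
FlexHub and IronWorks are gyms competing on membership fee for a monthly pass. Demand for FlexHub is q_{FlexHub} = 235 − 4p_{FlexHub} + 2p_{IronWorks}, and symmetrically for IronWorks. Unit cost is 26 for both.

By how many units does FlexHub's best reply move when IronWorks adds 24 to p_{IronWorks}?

FlexHub's profit: π = (p_{FlexHub} − 26)(235 − 4p_{FlexHub} + 2p_{IronWorks}).
∂π/∂p_{FlexHub} = 339 − 8p_{FlexHub} + 2p_{IronWorks} = 0 ⇒ p_{FlexHub} = 42.375 + 0.25p_{IronWorks}.
The reaction-function slope is 0.25, so a 24-unit rise in p_{IronWorks} moves p_{FlexHub} by 0.25 × 24 = 6. FlexHub's best response rises — the actions are strategic complements.

6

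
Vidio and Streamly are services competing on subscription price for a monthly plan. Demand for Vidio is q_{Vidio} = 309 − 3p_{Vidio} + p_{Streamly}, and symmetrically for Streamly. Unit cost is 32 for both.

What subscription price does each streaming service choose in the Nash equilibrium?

81

Vidio's profit: π = (p_{Vidio} − 32)(309 − 3p_{Vidio} + p_{Streamly}).
∂π/∂p_{Vidio} = 405 − 6p_{Vidio} + p_{Streamly} = 0 ⇒ p_{Vidio} = 67.5 + (1/6)p_{Streamly}.
Setting p_{Vidio} = p_{Streamly} in the reaction function: p_{Vidio} = 67.5 + (1/6)p_{Vidio}, so p_{Vidio} = 67.5 / (5/6) = 81.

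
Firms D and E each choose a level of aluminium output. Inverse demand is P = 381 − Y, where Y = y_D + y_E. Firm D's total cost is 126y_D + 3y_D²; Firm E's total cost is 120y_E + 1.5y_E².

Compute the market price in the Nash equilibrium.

Firm D's profit: π = y_D(381 − (y_D + y_E)) − 126y_D − 3y_D².
∂π/∂y_D = 255 − 8y_D − y_E = 0, so y_D = 31.875 − 0.125y_E.
For E: ∂π/∂y_E = 261 − 5y_E − y_D = 0 ⇒ y_E = 52.2 − 0.2y_D.
Plugging y_E into D's best response: y_D = 31.875 − 0.125(52.2 − 0.2y_D) ⇒ 0.975y_D = 25.35, so y_D = 26.
Then y_E = 52.2 − 0.2·26 = 47.
Equilibrium price: P = 381 − 73 = 308.

308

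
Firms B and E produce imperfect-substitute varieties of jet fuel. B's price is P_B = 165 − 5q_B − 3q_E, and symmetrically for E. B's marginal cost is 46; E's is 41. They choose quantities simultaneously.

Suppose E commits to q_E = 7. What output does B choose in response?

Firm B's profit: π = q_B(165 − 5q_B − 3q_E) − 46q_B.
∂π/∂q_B = 119 − 10q_B − 3q_E = 0 ⇒ q_B = 11.9 − 0.3q_E.
At q_E = 7: q_B = 11.9 − 0.3·7 = 9.8.

9.8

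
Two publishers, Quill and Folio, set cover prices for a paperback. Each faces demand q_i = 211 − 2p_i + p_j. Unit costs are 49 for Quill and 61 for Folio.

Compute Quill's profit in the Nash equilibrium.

Quill's profit: π = (p_{Quill} − 49)(211 − 2p_{Quill} + p_{Folio}).
∂π/∂p_{Quill} = 309 − 4p_{Quill} + p_{Folio} = 0 ⇒ p_{Quill} = 77.25 + 0.25p_{Folio}.
Similarly p_{Folio} = 83.25 + 0.25p_{Quill}.
Solving the two reaction functions simultaneously: (1 − (0.25)(0.25))p_{Quill} = 77.25 + 0.25·83.25, so 0.9375p_{Quill} = 98.0625 and p_{Quill} = 104.6.
Then p_{Folio} = 83.25 + 0.25·104.6 = 109.4.
q_{Quill} = 211 − 2·104.6 + 109.4 = 111.2.
Profit = (104.6 − 49)·111.2 = 6182.72.

6182.72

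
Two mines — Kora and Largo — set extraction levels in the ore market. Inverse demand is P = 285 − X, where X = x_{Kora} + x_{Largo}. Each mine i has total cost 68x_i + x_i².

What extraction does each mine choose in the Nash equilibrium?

Mine Kora's profit: π = x_{Kora}(285 − (x_{Kora} + x_{Largo})) − 68x_{Kora} − x_{Kora}².
∂π/∂x_{Kora} = 217 − 4x_{Kora} − x_{Largo} = 0, so x_{Kora} = 54.25 − 0.25x_{Largo}.
The game is symmetric, so in equilibrium x_{Largo} = x_{Kora}: the reaction function gives 1.25x_{Kora} = 54.25, hence x_{Kora} = 43.4.

43.4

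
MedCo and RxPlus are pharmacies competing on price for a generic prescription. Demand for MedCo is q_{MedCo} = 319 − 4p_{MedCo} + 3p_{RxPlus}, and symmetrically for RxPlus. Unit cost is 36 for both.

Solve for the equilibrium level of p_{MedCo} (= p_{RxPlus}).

92.6

MedCo's profit: π = (p_{MedCo} − 36)(319 − 4p_{MedCo} + 3p_{RxPlus}).
∂π/∂p_{MedCo} = 463 − 8p_{MedCo} + 3p_{RxPlus} = 0 ⇒ p_{MedCo} = 57.875 + 0.375p_{RxPlus}.
Setting p_{MedCo} = p_{RxPlus} in the reaction function: p_{MedCo} = 57.875 + 0.375p_{MedCo}, so p_{MedCo} = 57.875 / 0.625 = 92.6.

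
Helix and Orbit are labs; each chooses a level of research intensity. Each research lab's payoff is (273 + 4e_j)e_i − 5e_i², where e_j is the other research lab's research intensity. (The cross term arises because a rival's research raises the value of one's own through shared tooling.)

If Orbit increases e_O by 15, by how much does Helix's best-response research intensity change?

Helix's payoff is (273 + 4e_O)e_H − 5e_H².
∂π/∂e_H = 273 + 4e_O − 10e_H = 0, so e_H = 27.3 + 0.4e_O.
The reaction-function slope is 0.4, so a 15-unit rise in e_O moves e_H by 0.4 × 15 = 6. Helix's best response rises — the actions are strategic complements.

6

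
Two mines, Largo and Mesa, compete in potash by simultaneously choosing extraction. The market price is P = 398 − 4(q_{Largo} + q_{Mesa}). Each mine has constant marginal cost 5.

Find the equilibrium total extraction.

Mine Largo's profit: π = q_{Largo}(398 − 4(q_{Largo} + q_{Mesa})) − 5q_{Largo}.
∂π/∂q_{Largo} = 393 − 8q_{Largo} − 4q_{Mesa} = 0, so q_{Largo} = 49.125 − 0.5q_{Mesa}.
The game is symmetric, so in equilibrium q_{Mesa} = q_{Largo}: the reaction function gives 1.5q_{Largo} = 49.125, hence q_{Largo} = 32.75.
Total extraction: 32.75 + 32.75 = 65.5.

65.5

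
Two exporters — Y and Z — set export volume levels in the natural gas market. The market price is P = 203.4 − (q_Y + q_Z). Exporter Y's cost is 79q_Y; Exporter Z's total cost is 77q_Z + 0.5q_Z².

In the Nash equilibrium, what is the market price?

128.36

Exporter Y's profit: π = q_Y(203.4 − (q_Y + q_Z)) − 79q_Y.
∂π/∂q_Y = 124.4 − 2q_Y − q_Z = 0, so q_Y = 62.2 − 0.5q_Z.
For Z: ∂π/∂q_Z = 126.4 − 3q_Z − q_Y = 0 ⇒ q_Z = 632/15 − (1/3)q_Y.
Solving the two reaction functions simultaneously: (1 − (−0.5)(−1/3))q_Y = 62.2 − 0.5·(632/15), so (5/6)q_Y = 617/15 and q_Y = 49.36.
Then q_Z = 632/15 − (1/3)·49.36 = 25.68.
Equilibrium price: P = 203.4 − 75.04 = 128.36.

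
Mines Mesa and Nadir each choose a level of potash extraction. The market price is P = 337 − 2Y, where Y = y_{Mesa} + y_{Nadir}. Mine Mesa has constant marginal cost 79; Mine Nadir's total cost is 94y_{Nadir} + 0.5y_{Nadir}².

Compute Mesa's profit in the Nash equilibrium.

Mine Mesa's profit: π = y_{Mesa}(337 − 2(y_{Mesa} + y_{Nadir})) − 79y_{Mesa}.
∂π/∂y_{Mesa} = 258 − 4y_{Mesa} − 2y_{Nadir} = 0, so y_{Mesa} = 64.5 − 0.5y_{Nadir}.
For Nadir: ∂π/∂y_{Nadir} = 243 − 5y_{Nadir} − 2y_{Mesa} = 0 ⇒ y_{Nadir} = 48.6 − 0.4y_{Mesa}.
Solving the two reaction functions simultaneously: (1 − (−0.5)(−0.4))y_{Mesa} = 64.5 − 0.5·48.6, so 0.8y_{Mesa} = 40.2 and y_{Mesa} = 50.25.
Then y_{Nadir} = 48.6 − 0.4·50.25 = 28.5.
Price P = 337 − 2·78.75 = 179.5.
Mesa's profit: (179.5 − 79)·50.25 = 5050.125.

5050.125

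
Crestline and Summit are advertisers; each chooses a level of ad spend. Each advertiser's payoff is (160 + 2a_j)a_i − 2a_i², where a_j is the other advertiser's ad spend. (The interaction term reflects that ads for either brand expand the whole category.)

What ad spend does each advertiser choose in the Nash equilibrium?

80

Crestline's payoff is (160 + 2a_S)a_C − 2a_C².
∂π/∂a_C = 160 + 2a_S − 4a_C = 0, so a_C = 40 + 0.5a_S.
Setting a_C = a_S in the reaction function: a_C = 40 + 0.5a_C, so a_C = 40 / 0.5 = 80.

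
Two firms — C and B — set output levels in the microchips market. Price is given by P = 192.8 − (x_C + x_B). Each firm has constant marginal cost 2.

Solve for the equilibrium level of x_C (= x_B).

63.6

Firm C's profit: π = x_C(192.8 − (x_C + x_B)) − 2x_C.
∂π/∂x_C = 190.8 − 2x_C − x_B = 0, so x_C = 95.4 − 0.5x_B.
Setting x_C = x_B in the reaction function: x_C = 95.4 − 0.5x_C, so x_C = 95.4 / 1.5 = 63.6.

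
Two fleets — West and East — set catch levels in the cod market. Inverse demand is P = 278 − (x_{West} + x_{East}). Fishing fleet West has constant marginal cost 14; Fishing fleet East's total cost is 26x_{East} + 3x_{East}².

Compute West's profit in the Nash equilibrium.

Fishing fleet West's profit: π = x_{West}(278 − (x_{West} + x_{East})) − 14x_{West}.
∂π/∂x_{West} = 264 − 2x_{West} − x_{East} = 0, so x_{West} = 132 − 0.5x_{East}.
For East: ∂π/∂x_{East} = 252 − 8x_{East} − x_{West} = 0 ⇒ x_{East} = 31.5 − 0.125x_{West}.
Substituting the second reaction function into the first: x_{West} = 132 − 0.5(31.5 − 0.125x_{West}), which gives 0.9375x_{West} = 116.25 ⇒ x_{West} = 124.
Then x_{East} = 31.5 − 0.125·124 = 16.
Price P = 278 − 140 = 138.
West's profit: (138 − 14)·124 = 15376.

15376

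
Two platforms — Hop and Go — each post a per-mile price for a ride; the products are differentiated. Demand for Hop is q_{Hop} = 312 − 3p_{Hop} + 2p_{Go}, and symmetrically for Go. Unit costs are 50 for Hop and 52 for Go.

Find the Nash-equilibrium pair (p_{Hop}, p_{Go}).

115.875, 116.625

Hop's profit: π = (p_{Hop} − 50)(312 − 3p_{Hop} + 2p_{Go}).
∂π/∂p_{Hop} = 462 − 6p_{Hop} + 2p_{Go} = 0 ⇒ p_{Hop} = 77 + (1/3)p_{Go}.
Similarly p_{Go} = 78 + (1/3)p_{Hop}.
Substituting the second reaction function into the first: p_{Hop} = 77 + (1/3)(78 + (1/3)p_{Hop}), which gives (8/9)p_{Hop} = 103 ⇒ p_{Hop} = 115.875.
Then p_{Go} = 78 + (1/3)·115.875 = 116.625.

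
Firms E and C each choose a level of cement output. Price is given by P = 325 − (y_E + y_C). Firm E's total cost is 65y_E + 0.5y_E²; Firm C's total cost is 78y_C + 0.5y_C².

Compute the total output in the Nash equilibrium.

Firm E's profit: π = y_E(325 − (y_E + y_C)) − 65y_E − 0.5y_E².
∂π/∂y_E = 260 − 3y_E − y_C = 0, so y_E = 260/3 − (1/3)y_C.
By the same steps for C: y_C = 247/3 − (1/3)y_E.
Plugging y_C into E's best response: y_E = 260/3 − (1/3)(247/3 − (1/3)y_E) ⇒ (8/9)y_E = 533/9, so y_E = 66.625.
Then y_C = 247/3 − (1/3)·66.625 = 60.125.
Total output: 66.625 + 60.125 = 126.75.

126.75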